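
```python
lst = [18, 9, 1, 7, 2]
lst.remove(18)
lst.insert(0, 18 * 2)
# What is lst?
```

After line 1: lst = [18, 9, 1, 7, 2]
After line 2 (remove first 18): lst = [9, 1, 7, 2]
After line 3 (insert 36 at index 0): lst = [36, 9, 1, 7, 2]

[36, 9, 1, 7, 2]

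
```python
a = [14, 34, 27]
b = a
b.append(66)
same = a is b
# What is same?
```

After line 1: a = [14, 34, 27]
After line 2 (b = a is an alias, same object): a = [14, 34, 27], b = [14, 34, 27]
After line 3 (b.append mutates the shared list): a = [14, 34, 27, 66], b = [14, 34, 27, 66]
After line 4 (same = a is b; same object -> True): same = True

True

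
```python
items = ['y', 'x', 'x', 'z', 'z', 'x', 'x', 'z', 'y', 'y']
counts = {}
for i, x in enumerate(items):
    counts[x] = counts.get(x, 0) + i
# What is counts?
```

Initial: counts = {}, items = ['y', 'x', 'x', 'z', 'z', 'x', 'x', 'z', 'y', 'y']
i=0, x='y': counts = {'y': 0}
i=1, x='x': counts = {'y': 0, 'x': 1}
i=2, x='x': counts = {'y': 0, 'x': 3}
i=3, x='z': counts = {'y': 0, 'x': 3, 'z': 3}
i=4, x='z': counts = {'y': 0, 'x': 3, 'z': 7}
i=5, x='x': counts = {'y': 0, 'x': 8, 'z': 7}
i=6, x='x': counts = {'y': 0, 'x': 14, 'z': 7}
i=7, x='z': counts = {'y': 0, 'x': 14, 'z': 14}
i=8, x='y': counts = {'y': 8, 'x': 14, 'z': 14}
i=9, x='y': counts = {'y': 17, 'x': 14, 'z': 14}

{'y': 17, 'x': 14, 'z': 14}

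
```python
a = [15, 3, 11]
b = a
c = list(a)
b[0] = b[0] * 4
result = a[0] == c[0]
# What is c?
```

After line 1: a = [15, 3, 11]
After line 2 (b = a, alias): a = [15, 3, 11], b = [15, 3, 11]
After line 3 (c = list(a) is a copy, new object): c = [15, 3, 11]
After line 4 (b[0] = 15 * 4 = 60; mutates shared a/b): a = b = [60, 3, 11], c = [15, 3, 11]
After line 5 (a[0] = 60, c[0] = 15; result = False)

[15, 3, 11]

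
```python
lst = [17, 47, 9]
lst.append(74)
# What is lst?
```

[17, 47, 9, 74]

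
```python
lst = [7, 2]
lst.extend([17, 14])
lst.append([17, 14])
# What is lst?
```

After line 1: lst = [7, 2]
After line 2 (extend unpacks [17, 14]): lst = [7, 2, 17, 14]
After line 3 (append adds [17, 14] as single element): lst = [7, 2, 17, 14, [17, 14]]

[7, 2, 17, 14, [17, 14]]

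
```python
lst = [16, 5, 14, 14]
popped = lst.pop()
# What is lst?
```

[16, 5, 14]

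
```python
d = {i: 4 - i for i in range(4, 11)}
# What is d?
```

{4: 0, 5: -1, 6: -2, 7: -3, 8: -4, 9: -5, 10: -6}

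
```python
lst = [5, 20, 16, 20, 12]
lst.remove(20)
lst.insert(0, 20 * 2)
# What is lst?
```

After line 1: lst = [5, 20, 16, 20, 12]
After line 2 (remove first 20): lst = [5, 16, 20, 12]
After line 3 (insert 40 at index 0): lst = [40, 5, 16, 20, 12]

[40, 5, 16, 20, 12]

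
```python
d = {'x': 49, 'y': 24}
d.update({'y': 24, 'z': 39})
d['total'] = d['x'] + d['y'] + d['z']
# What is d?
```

After line 1: d = {'x': 49, 'y': 24}
After line 2 (y overwritten, z added): d = {'x': 49, 'y': 24, 'z': 39}
After line 3 (total = 49 + 24 + 39 = 112): d = {'x': 49, 'y': 24, 'z': 39, 'total': 112}

{'x': 49, 'y': 24, 'z': 39, 'total': 112}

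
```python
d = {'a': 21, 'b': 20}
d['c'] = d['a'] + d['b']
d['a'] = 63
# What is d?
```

After line 1: d = {'a': 21, 'b': 20}
After line 2 (d['c'] = 21 + 20): d = {'a': 21, 'b': 20, 'c': 41}
After line 3: d = {'a': 63, 'b': 20, 'c': 41}

{'a': 63, 'b': 20, 'c': 41}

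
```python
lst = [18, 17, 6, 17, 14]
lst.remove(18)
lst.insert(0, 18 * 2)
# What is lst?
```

After line 1: lst = [18, 17, 6, 17, 14]
After line 2 (remove first 18): lst = [17, 6, 17, 14]
After line 3 (insert 36 at index 0): lst = [36, 17, 6, 17, 14]

[36, 17, 6, 17, 14]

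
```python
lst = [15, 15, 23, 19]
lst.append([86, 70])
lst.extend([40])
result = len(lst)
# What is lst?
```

After line 1: lst = [15, 15, 23, 19]
After line 2 (append adds [86, 70] as single element): lst = [15, 15, 23, 19, [86, 70]]
After line 3 (extend unpacks [40], adds 40): lst = [15, 15, 23, 19, [86, 70], 40]
After line 4: result = len(lst) = 6

[15, 15, 23, 19, [86, 70], 40]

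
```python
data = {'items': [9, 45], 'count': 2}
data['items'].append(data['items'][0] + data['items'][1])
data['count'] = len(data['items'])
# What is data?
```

After line 1: data = {'items': [9, 45], 'count': 2}
After line 2 (append 9 + 45 = 54): data = {'items': [9, 45, 54], 'count': 2}
After line 3 (count = len(items) = 3): data = {'items': [9, 45, 54], 'count': 3}

{'items': [9, 45, 54], 'count': 3}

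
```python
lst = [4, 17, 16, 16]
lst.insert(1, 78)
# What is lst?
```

[4, 78, 17, 16, 16]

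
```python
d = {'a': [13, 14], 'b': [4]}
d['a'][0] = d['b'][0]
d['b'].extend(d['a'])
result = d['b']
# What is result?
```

After line 1: d = {'a': [13, 14], 'b': [4]}
After line 2 (a[0] = b[0] = 4): d = {'a': [4, 14], 'b': [4]}
After line 3 (b.extend(a) appends [4, 14]): d = {'a': [4, 14], 'b': [4, 4, 14]}
After line 4: result = d['b'] = [4, 4, 14]

[4, 4, 14]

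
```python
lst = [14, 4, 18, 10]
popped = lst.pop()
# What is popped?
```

10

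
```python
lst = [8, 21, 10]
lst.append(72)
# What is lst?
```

[8, 21, 10, 72]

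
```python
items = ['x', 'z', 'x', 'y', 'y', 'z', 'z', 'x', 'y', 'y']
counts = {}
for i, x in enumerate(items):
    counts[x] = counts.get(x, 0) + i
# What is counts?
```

Initial: counts = {}, items = ['x', 'z', 'x', 'y', 'y', 'z', 'z', 'x', 'y', 'y']
i=0, x='x': counts = {'x': 0}
i=1, x='z': counts = {'x': 0, 'z': 1}
i=2, x='x': counts = {'x': 2, 'z': 1}
i=3, x='y': counts = {'x': 2, 'z': 1, 'y': 3}
i=4, x='y': counts = {'x': 2, 'z': 1, 'y': 7}
i=5, x='z': counts = {'x': 2, 'z': 6, 'y': 7}
i=6, x='z': counts = {'x': 2, 'z': 12, 'y': 7}
i=7, x='x': counts = {'x': 9, 'z': 12, 'y': 7}
i=8, x='y': counts = {'x': 9, 'z': 12, 'y': 15}
i=9, x='y': counts = {'x': 9, 'z': 12, 'y': 24}

{'x': 9, 'z': 12, 'y': 24}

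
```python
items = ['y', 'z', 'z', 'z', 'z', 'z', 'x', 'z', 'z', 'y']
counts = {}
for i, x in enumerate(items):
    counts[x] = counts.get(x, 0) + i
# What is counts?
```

Initial: counts = {}, items = ['y', 'z', 'z', 'z', 'z', 'z', 'x', 'z', 'z', 'y']
i=0, x='y': counts = {'y': 0}
i=1, x='z': counts = {'y': 0, 'z': 1}
i=2, x='z': counts = {'y': 0, 'z': 3}
i=3, x='z': counts = {'y': 0, 'z': 6}
i=4, x='z': counts = {'y': 0, 'z': 10}
i=5, x='z': counts = {'y': 0, 'z': 15}
i=6, x='x': counts = {'y': 0, 'z': 15, 'x': 6}
i=7, x='z': counts = {'y': 0, 'z': 22, 'x': 6}
i=8, x='z': counts = {'y': 0, 'z': 30, 'x': 6}
i=9, x='y': counts = {'y': 9, 'z': 30, 'x': 6}

{'y': 9, 'z': 30, 'x': 6}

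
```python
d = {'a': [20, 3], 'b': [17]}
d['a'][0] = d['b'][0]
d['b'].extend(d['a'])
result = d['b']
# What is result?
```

After line 1: d = {'a': [20, 3], 'b': [17]}
After line 2 (a[0] = b[0] = 17): d = {'a': [17, 3], 'b': [17]}
After line 3 (b.extend(a) appends [17, 3]): d = {'a': [17, 3], 'b': [17, 17, 3]}
After line 4: result = d['b'] = [17, 17, 3]

[17, 17, 3]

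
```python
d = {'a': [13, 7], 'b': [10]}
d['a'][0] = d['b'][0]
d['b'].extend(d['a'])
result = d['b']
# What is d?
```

After line 1: d = {'a': [13, 7], 'b': [10]}
After line 2 (a[0] = b[0] = 10): d = {'a': [10, 7], 'b': [10]}
After line 3 (b.extend(a) appends [10, 7]): d = {'a': [10, 7], 'b': [10, 10, 7]}
After line 4: result = d['b'] = [10, 10, 7]

{'a': [10, 7], 'b': [10, 10, 7]}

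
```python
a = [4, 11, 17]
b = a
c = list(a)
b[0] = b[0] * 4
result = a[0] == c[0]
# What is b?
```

After line 1: a = [4, 11, 17]
After line 2 (b = a, alias): a = [4, 11, 17], b = [4, 11, 17]
After line 3 (c = list(a) is a copy, new object): c = [4, 11, 17]
After line 4 (b[0] = 4 * 4 = 16; mutates shared a/b): a = b = [16, 11, 17], c = [4, 11, 17]
After line 5 (a[0] = 16, c[0] = 4; result = False)

[16, 11, 17]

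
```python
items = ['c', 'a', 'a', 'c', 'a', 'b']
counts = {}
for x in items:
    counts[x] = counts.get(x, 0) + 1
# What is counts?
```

Initial: counts = {}, items = ['c', 'a', 'a', 'c', 'a', 'b']
See 'c': counts = {'c': 1}
See 'a': counts = {'c': 1, 'a': 1}
See 'a': counts = {'c': 1, 'a': 2}
See 'c': counts = {'c': 2, 'a': 2}
See 'a': counts = {'c': 2, 'a': 3}
See 'b': counts = {'c': 2, 'a': 3, 'b': 1}

{'c': 2, 'a': 3, 'b': 1}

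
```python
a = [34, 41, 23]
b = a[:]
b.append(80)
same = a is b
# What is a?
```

After line 1: a = [34, 41, 23]
After line 2 (b = a[:] is a shallow copy, new object): a = [34, 41, 23], b = [34, 41, 23]
After line 3 (append only mutates b): a = [34, 41, 23], b = [34, 41, 23, 80]
After line 4 (same = a is b; different objects -> False): same = False

[34, 41, 23]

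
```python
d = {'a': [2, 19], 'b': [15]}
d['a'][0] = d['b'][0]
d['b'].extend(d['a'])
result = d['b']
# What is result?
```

After line 1: d = {'a': [2, 19], 'b': [15]}
After line 2 (a[0] = b[0] = 15): d = {'a': [15, 19], 'b': [15]}
After line 3 (b.extend(a) appends [15, 19]): d = {'a': [15, 19], 'b': [15, 15, 19]}
After line 4: result = d['b'] = [15, 15, 19]

[15, 15, 19]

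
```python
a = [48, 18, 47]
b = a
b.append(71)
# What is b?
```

After line 1: a = [48, 18, 47]
After line 2 (b = a is an alias, same object): a = [48, 18, 47], b = [48, 18, 47]
After line 3 (b.append mutates the shared list): a = [48, 18, 47, 71], b = [48, 18, 47, 71]

[48, 18, 47, 71]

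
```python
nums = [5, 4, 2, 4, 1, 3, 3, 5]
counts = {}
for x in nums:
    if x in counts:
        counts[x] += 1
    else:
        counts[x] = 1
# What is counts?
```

Initial: counts = {}, nums = [5, 4, 2, 4, 1, 3, 3, 5]
See 5: counts = {5: 1}
See 4: counts = {5: 1, 4: 1}
See 2: counts = {5: 1, 4: 1, 2: 1}
See 4: counts = {5: 1, 4: 2, 2: 1}
See 1: counts = {5: 1, 4: 2, 2: 1, 1: 1}
See 3: counts = {5: 1, 4: 2, 2: 1, 1: 1, 3: 1}
See 3: counts = {5: 1, 4: 2, 2: 1, 1: 1, 3: 2}
See 5: counts = {5: 2, 4: 2, 2: 1, 1: 1, 3: 2}

{5: 2, 4: 2, 2: 1, 1: 1, 3: 2}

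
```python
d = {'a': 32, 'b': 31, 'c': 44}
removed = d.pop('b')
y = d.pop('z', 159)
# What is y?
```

After line 1: d = {'a': 32, 'b': 31, 'c': 44}
After line 2 (pop 'b' returns 31): d = {'a': 32, 'c': 44}, removed = 31
After line 3 (pop 'z' missing, returns default 159): d = {'a': 32, 'c': 44}, y = 159

159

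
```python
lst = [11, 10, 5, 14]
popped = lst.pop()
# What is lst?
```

[11, 10, 5]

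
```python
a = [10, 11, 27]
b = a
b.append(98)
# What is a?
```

After line 1: a = [10, 11, 27]
After line 2 (b = a is an alias, same object): a = [10, 11, 27], b = [10, 11, 27]
After line 3 (b.append mutates the shared list): a = [10, 11, 27, 98], b = [10, 11, 27, 98]

[10, 11, 27, 98]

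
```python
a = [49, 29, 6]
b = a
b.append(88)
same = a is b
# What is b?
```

After line 1: a = [49, 29, 6]
After line 2 (b = a is an alias, same object): a = [49, 29, 6], b = [49, 29, 6]
After line 3 (b.append mutates the shared list): a = [49, 29, 6, 88], b = [49, 29, 6, 88]
After line 4 (same = a is b; same object -> True): same = True

[49, 29, 6, 88]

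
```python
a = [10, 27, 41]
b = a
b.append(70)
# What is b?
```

After line 1: a = [10, 27, 41]
After line 2 (b = a is an alias, same object): a = [10, 27, 41], b = [10, 27, 41]
After line 3 (b.append mutates the shared list): a = [10, 27, 41, 70], b = [10, 27, 41, 70]

[10, 27, 41, 70]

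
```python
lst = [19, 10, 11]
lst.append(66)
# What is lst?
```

[19, 10, 11, 66]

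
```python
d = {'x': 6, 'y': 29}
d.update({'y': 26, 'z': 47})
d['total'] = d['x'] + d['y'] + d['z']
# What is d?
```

After line 1: d = {'x': 6, 'y': 29}
After line 2 (y overwritten, z added): d = {'x': 6, 'y': 26, 'z': 47}
After line 3 (total = 6 + 26 + 47 = 79): d = {'x': 6, 'y': 26, 'z': 47, 'total': 79}

{'x': 6, 'y': 26, 'z': 47, 'total': 79}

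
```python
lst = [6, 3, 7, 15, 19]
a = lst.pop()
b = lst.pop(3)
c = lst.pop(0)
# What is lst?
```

After line 1: lst = [6, 3, 7, 15, 19]
After line 2 (pop() -> a = 19): lst = [6, 3, 7, 15]
After line 3 (pop(3) -> b = 15): lst = [6, 3, 7]
After line 4 (pop(0) -> c = 6): lst = [3, 7]

[3, 7]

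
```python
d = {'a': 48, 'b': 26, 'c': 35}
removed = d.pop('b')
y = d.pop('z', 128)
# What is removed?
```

After line 1: d = {'a': 48, 'b': 26, 'c': 35}
After line 2 (pop 'b' returns 26): d = {'a': 48, 'c': 35}, removed = 26
After line 3 (pop 'z' missing, returns default 128): d = {'a': 48, 'c': 35}, y = 128

26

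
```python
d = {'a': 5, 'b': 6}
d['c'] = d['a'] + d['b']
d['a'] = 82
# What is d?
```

After line 1: d = {'a': 5, 'b': 6}
After line 2 (d['c'] = 5 + 6): d = {'a': 5, 'b': 6, 'c': 11}
After line 3: d = {'a': 82, 'b': 6, 'c': 11}

{'a': 82, 'b': 6, 'c': 11}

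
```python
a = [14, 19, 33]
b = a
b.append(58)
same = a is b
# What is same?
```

After line 1: a = [14, 19, 33]
After line 2 (b = a is an alias, same object): a = [14, 19, 33], b = [14, 19, 33]
After line 3 (b.append mutates the shared list): a = [14, 19, 33, 58], b = [14, 19, 33, 58]
After line 4 (same = a is b; same object -> True): same = True

True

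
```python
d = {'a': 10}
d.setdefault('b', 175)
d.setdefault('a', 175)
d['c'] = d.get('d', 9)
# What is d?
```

After line 1: d = {'a': 10}
After line 2 (setdefault adds 'b'=175): d = {'a': 10, 'b': 175}
After line 3 (setdefault 'a' no-op, already exists): d = {'a': 10, 'b': 175}
After line 4 (get('d', 9) returns default since 'd' not in d): d = {'a': 10, 'b': 175, 'c': 9}

{'a': 10, 'b': 175, 'c': 9}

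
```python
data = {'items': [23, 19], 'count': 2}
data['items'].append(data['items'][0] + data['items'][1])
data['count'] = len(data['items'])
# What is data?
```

After line 1: data = {'items': [23, 19], 'count': 2}
After line 2 (append 23 + 19 = 42): data = {'items': [23, 19, 42], 'count': 2}
After line 3 (count = len(items) = 3): data = {'items': [23, 19, 42], 'count': 3}

{'items': [23, 19, 42], 'count': 3}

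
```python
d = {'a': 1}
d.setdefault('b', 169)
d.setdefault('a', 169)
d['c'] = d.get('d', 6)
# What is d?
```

After line 1: d = {'a': 1}
After line 2 (setdefault adds 'b'=169): d = {'a': 1, 'b': 169}
After line 3 (setdefault 'a' no-op, already exists): d = {'a': 1, 'b': 169}
After line 4 (get('d', 6) returns default since 'd' not in d): d = {'a': 1, 'b': 169, 'c': 6}

{'a': 1, 'b': 169, 'c': 6}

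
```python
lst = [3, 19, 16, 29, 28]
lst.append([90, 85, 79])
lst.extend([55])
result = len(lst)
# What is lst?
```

After line 1: lst = [3, 19, 16, 29, 28]
After line 2 (append adds [90, 85, 79] as single element): lst = [3, 19, 16, 29, 28, [90, 85, 79]]
After line 3 (extend unpacks [55], adds 55): lst = [3, 19, 16, 29, 28, [90, 85, 79], 55]
After line 4: result = len(lst) = 7

[3, 19, 16, 29, 28, [90, 85, 79], 55]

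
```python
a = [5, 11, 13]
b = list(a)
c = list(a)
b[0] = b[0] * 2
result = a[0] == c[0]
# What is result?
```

After line 1: a = [5, 11, 13]
After line 2 (b = list(a), copy): a = [5, 11, 13], b = [5, 11, 13]
After line 3 (c = list(a) is a copy, new object): c = [5, 11, 13]
After line 4 (b[0] = 5 * 2 = 10; only b mutates (copy)): a = [5, 11, 13], b = [10, 11, 13], c = [5, 11, 13]
After line 5 (a[0] = 5, c[0] = 5; result = True)

True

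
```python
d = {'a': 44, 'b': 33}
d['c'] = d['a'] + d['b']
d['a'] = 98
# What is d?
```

After line 1: d = {'a': 44, 'b': 33}
After line 2 (d['c'] = 44 + 33): d = {'a': 44, 'b': 33, 'c': 77}
After line 3: d = {'a': 98, 'b': 33, 'c': 77}

{'a': 98, 'b': 33, 'c': 77}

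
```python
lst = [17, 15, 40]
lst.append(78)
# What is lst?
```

[17, 15, 40, 78]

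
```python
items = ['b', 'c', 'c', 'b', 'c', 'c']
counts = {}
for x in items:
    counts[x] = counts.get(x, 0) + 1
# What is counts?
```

Initial: counts = {}, items = ['b', 'c', 'c', 'b', 'c', 'c']
See 'b': counts = {'b': 1}
See 'c': counts = {'b': 1, 'c': 1}
See 'c': counts = {'b': 1, 'c': 2}
See 'b': counts = {'b': 2, 'c': 2}
See 'c': counts = {'b': 2, 'c': 3}
See 'c': counts = {'b': 2, 'c': 4}

{'b': 2, 'c': 4}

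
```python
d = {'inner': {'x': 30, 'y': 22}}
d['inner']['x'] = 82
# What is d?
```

After line 1: d = {'inner': {'x': 30, 'y': 22}}
After line 2 (inner x overwritten): d = {'inner': {'x': 82, 'y': 22}}

{'inner': {'x': 82, 'y': 22}}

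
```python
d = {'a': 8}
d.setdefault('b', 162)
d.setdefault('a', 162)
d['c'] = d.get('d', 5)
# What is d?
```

After line 1: d = {'a': 8}
After line 2 (setdefault adds 'b'=162): d = {'a': 8, 'b': 162}
After line 3 (setdefault 'a' no-op, already exists): d = {'a': 8, 'b': 162}
After line 4 (get('d', 5) returns default since 'd' not in d): d = {'a': 8, 'b': 162, 'c': 5}

{'a': 8, 'b': 162, 'c': 5}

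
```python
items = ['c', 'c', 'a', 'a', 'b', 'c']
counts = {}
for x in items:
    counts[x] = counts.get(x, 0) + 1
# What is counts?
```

Initial: counts = {}, items = ['c', 'c', 'a', 'a', 'b', 'c']
See 'c': counts = {'c': 1}
See 'c': counts = {'c': 2}
See 'a': counts = {'c': 2, 'a': 1}
See 'a': counts = {'c': 2, 'a': 2}
See 'b': counts = {'c': 2, 'a': 2, 'b': 1}
See 'c': counts = {'c': 3, 'a': 2, 'b': 1}

{'c': 3, 'a': 2, 'b': 1}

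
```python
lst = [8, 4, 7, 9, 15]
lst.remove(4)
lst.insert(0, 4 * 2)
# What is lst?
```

After line 1: lst = [8, 4, 7, 9, 15]
After line 2 (remove first 4): lst = [8, 7, 9, 15]
After line 3 (insert 8 at index 0): lst = [8, 8, 7, 9, 15]

[8, 8, 7, 9, 15]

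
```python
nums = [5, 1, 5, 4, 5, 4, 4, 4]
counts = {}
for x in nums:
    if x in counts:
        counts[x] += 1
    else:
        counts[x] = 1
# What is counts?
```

Initial: counts = {}, nums = [5, 1, 5, 4, 5, 4, 4, 4]
See 5: counts = {5: 1}
See 1: counts = {5: 1, 1: 1}
See 5: counts = {5: 2, 1: 1}
See 4: counts = {5: 2, 1: 1, 4: 1}
See 5: counts = {5: 3, 1: 1, 4: 1}
See 4: counts = {5: 3, 1: 1, 4: 2}
See 4: counts = {5: 3, 1: 1, 4: 3}
See 4: counts = {5: 3, 1: 1, 4: 4}

{5: 3, 1: 1, 4: 4}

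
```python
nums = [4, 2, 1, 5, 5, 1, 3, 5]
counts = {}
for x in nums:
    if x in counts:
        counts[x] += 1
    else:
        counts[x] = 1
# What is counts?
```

Initial: counts = {}, nums = [4, 2, 1, 5, 5, 1, 3, 5]
See 4: counts = {4: 1}
See 2: counts = {4: 1, 2: 1}
See 1: counts = {4: 1, 2: 1, 1: 1}
See 5: counts = {4: 1, 2: 1, 1: 1, 5: 1}
See 5: counts = {4: 1, 2: 1, 1: 1, 5: 2}
See 1: counts = {4: 1, 2: 1, 1: 2, 5: 2}
See 3: counts = {4: 1, 2: 1, 1: 2, 5: 2, 3: 1}
See 5: counts = {4: 1, 2: 1, 1: 2, 5: 3, 3: 1}

{4: 1, 2: 1, 1: 2, 5: 3, 3: 1}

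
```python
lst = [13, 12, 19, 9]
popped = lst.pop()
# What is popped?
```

9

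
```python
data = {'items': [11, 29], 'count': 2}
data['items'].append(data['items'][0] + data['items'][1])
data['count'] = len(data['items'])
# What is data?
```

After line 1: data = {'items': [11, 29], 'count': 2}
After line 2 (append 11 + 29 = 40): data = {'items': [11, 29, 40], 'count': 2}
After line 3 (count = len(items) = 3): data = {'items': [11, 29, 40], 'count': 3}

{'items': [11, 29, 40], 'count': 3}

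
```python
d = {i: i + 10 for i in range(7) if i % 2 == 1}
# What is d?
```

{1: 11, 3: 13, 5: 15}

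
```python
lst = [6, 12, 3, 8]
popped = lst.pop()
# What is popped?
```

8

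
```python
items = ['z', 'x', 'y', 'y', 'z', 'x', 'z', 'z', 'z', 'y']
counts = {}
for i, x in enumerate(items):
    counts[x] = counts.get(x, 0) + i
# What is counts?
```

Initial: counts = {}, items = ['z', 'x', 'y', 'y', 'z', 'x', 'z', 'z', 'z', 'y']
i=0, x='z': counts = {'z': 0}
i=1, x='x': counts = {'z': 0, 'x': 1}
i=2, x='y': counts = {'z': 0, 'x': 1, 'y': 2}
i=3, x='y': counts = {'z': 0, 'x': 1, 'y': 5}
i=4, x='z': counts = {'z': 4, 'x': 1, 'y': 5}
i=5, x='x': counts = {'z': 4, 'x': 6, 'y': 5}
i=6, x='z': counts = {'z': 10, 'x': 6, 'y': 5}
i=7, x='z': counts = {'z': 17, 'x': 6, 'y': 5}
i=8, x='z': counts = {'z': 25, 'x': 6, 'y': 5}
i=9, x='y': counts = {'z': 25, 'x': 6, 'y': 14}

{'z': 25, 'x': 6, 'y': 14}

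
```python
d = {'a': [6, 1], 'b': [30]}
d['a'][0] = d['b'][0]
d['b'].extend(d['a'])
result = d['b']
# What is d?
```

After line 1: d = {'a': [6, 1], 'b': [30]}
After line 2 (a[0] = b[0] = 30): d = {'a': [30, 1], 'b': [30]}
After line 3 (b.extend(a) appends [30, 1]): d = {'a': [30, 1], 'b': [30, 30, 1]}
After line 4: result = d['b'] = [30, 30, 1]

{'a': [30, 1], 'b': [30, 30, 1]}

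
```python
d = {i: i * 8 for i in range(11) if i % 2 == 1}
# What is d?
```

{1: 8, 3: 24, 5: 40, 7: 56, 9: 72}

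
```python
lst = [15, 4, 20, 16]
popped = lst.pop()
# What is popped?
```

16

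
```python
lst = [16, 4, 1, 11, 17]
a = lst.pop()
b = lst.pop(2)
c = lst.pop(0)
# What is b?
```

After line 1: lst = [16, 4, 1, 11, 17]
After line 2 (pop() -> a = 17): lst = [16, 4, 1, 11]
After line 3 (pop(2) -> b = 1): lst = [16, 4, 11]
After line 4 (pop(0) -> c = 16): lst = [4, 11]

1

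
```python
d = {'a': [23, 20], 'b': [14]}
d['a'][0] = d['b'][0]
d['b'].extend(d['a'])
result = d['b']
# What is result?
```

After line 1: d = {'a': [23, 20], 'b': [14]}
After line 2 (a[0] = b[0] = 14): d = {'a': [14, 20], 'b': [14]}
After line 3 (b.extend(a) appends [14, 20]): d = {'a': [14, 20], 'b': [14, 14, 20]}
After line 4: result = d['b'] = [14, 14, 20]

[14, 14, 20]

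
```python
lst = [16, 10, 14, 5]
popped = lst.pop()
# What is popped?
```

5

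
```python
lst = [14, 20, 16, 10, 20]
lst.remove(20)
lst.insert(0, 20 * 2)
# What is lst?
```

After line 1: lst = [14, 20, 16, 10, 20]
After line 2 (remove first 20): lst = [14, 16, 10, 20]
After line 3 (insert 40 at index 0): lst = [40, 14, 16, 10, 20]

[40, 14, 16, 10, 20]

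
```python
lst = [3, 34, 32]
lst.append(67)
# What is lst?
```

[3, 34, 32, 67]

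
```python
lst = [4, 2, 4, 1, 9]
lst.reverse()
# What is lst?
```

[9, 1, 4, 2, 4]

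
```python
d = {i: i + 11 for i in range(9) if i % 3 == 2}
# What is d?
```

{2: 13, 5: 16, 8: 19}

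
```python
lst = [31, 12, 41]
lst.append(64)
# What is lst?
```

[31, 12, 41, 64]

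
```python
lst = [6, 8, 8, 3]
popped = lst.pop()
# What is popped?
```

3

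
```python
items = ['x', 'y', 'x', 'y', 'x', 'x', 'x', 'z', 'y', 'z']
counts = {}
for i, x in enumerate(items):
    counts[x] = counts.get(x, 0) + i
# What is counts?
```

Initial: counts = {}, items = ['x', 'y', 'x', 'y', 'x', 'x', 'x', 'z', 'y', 'z']
i=0, x='x': counts = {'x': 0}
i=1, x='y': counts = {'x': 0, 'y': 1}
i=2, x='x': counts = {'x': 2, 'y': 1}
i=3, x='y': counts = {'x': 2, 'y': 4}
i=4, x='x': counts = {'x': 6, 'y': 4}
i=5, x='x': counts = {'x': 11, 'y': 4}
i=6, x='x': counts = {'x': 17, 'y': 4}
i=7, x='z': counts = {'x': 17, 'y': 4, 'z': 7}
i=8, x='y': counts = {'x': 17, 'y': 12, 'z': 7}
i=9, x='z': counts = {'x': 17, 'y': 12, 'z': 16}

{'x': 17, 'y': 12, 'z': 16}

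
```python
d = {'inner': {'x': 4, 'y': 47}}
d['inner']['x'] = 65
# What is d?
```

After line 1: d = {'inner': {'x': 4, 'y': 47}}
After line 2 (inner x overwritten): d = {'inner': {'x': 65, 'y': 47}}

{'inner': {'x': 65, 'y': 47}}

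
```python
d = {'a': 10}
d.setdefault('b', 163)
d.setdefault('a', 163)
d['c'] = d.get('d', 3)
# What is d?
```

After line 1: d = {'a': 10}
After line 2 (setdefault adds 'b'=163): d = {'a': 10, 'b': 163}
After line 3 (setdefault 'a' no-op, already exists): d = {'a': 10, 'b': 163}
After line 4 (get('d', 3) returns default since 'd' not in d): d = {'a': 10, 'b': 163, 'c': 3}

{'a': 10, 'b': 163, 'c': 3}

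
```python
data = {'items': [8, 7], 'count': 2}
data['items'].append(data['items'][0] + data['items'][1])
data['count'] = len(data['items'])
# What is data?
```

After line 1: data = {'items': [8, 7], 'count': 2}
After line 2 (append 8 + 7 = 15): data = {'items': [8, 7, 15], 'count': 2}
After line 3 (count = len(items) = 3): data = {'items': [8, 7, 15], 'count': 3}

{'items': [8, 7, 15], 'count': 3}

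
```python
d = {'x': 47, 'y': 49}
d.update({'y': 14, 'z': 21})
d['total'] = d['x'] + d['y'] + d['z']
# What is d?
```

After line 1: d = {'x': 47, 'y': 49}
After line 2 (y overwritten, z added): d = {'x': 47, 'y': 14, 'z': 21}
After line 3 (total = 47 + 14 + 21 = 82): d = {'x': 47, 'y': 14, 'z': 21, 'total': 82}

{'x': 47, 'y': 14, 'z': 21, 'total': 82}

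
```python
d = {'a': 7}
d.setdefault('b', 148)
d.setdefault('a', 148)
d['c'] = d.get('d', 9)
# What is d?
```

After line 1: d = {'a': 7}
After line 2 (setdefault adds 'b'=148): d = {'a': 7, 'b': 148}
After line 3 (setdefault 'a' no-op, already exists): d = {'a': 7, 'b': 148}
After line 4 (get('d', 9) returns default since 'd' not in d): d = {'a': 7, 'b': 148, 'c': 9}

{'a': 7, 'b': 148, 'c': 9}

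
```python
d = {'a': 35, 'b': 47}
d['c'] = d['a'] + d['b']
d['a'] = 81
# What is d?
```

After line 1: d = {'a': 35, 'b': 47}
After line 2 (d['c'] = 35 + 47): d = {'a': 35, 'b': 47, 'c': 82}
After line 3: d = {'a': 81, 'b': 47, 'c': 82}

{'a': 81, 'b': 47, 'c': 82}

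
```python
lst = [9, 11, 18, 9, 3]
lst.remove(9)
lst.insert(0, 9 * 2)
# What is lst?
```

After line 1: lst = [9, 11, 18, 9, 3]
After line 2 (remove first 9): lst = [11, 18, 9, 3]
After line 3 (insert 18 at index 0): lst = [18, 11, 18, 9, 3]

[18, 11, 18, 9, 3]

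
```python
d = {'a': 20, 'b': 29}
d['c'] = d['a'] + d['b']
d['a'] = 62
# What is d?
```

After line 1: d = {'a': 20, 'b': 29}
After line 2 (d['c'] = 20 + 29): d = {'a': 20, 'b': 29, 'c': 49}
After line 3: d = {'a': 62, 'b': 29, 'c': 49}

{'a': 62, 'b': 29, 'c': 49}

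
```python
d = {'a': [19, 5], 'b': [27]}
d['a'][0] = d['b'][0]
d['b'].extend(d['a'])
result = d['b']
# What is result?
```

After line 1: d = {'a': [19, 5], 'b': [27]}
After line 2 (a[0] = b[0] = 27): d = {'a': [27, 5], 'b': [27]}
After line 3 (b.extend(a) appends [27, 5]): d = {'a': [27, 5], 'b': [27, 27, 5]}
After line 4: result = d['b'] = [27, 27, 5]

[27, 27, 5]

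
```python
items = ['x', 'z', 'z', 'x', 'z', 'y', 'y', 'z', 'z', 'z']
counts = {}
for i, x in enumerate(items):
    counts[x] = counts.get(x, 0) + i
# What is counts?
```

Initial: counts = {}, items = ['x', 'z', 'z', 'x', 'z', 'y', 'y', 'z', 'z', 'z']
i=0, x='x': counts = {'x': 0}
i=1, x='z': counts = {'x': 0, 'z': 1}
i=2, x='z': counts = {'x': 0, 'z': 3}
i=3, x='x': counts = {'x': 3, 'z': 3}
i=4, x='z': counts = {'x': 3, 'z': 7}
i=5, x='y': counts = {'x': 3, 'z': 7, 'y': 5}
i=6, x='y': counts = {'x': 3, 'z': 7, 'y': 11}
i=7, x='z': counts = {'x': 3, 'z': 14, 'y': 11}
i=8, x='z': counts = {'x': 3, 'z': 22, 'y': 11}
i=9, x='z': counts = {'x': 3, 'z': 31, 'y': 11}

{'x': 3, 'z': 31, 'y': 11}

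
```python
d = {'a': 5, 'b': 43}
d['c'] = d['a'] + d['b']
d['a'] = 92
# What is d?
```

After line 1: d = {'a': 5, 'b': 43}
After line 2 (d['c'] = 5 + 43): d = {'a': 5, 'b': 43, 'c': 48}
After line 3: d = {'a': 92, 'b': 43, 'c': 48}

{'a': 92, 'b': 43, 'c': 48}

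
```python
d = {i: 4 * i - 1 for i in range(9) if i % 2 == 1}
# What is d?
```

{1: 3, 3: 11, 5: 19, 7: 27}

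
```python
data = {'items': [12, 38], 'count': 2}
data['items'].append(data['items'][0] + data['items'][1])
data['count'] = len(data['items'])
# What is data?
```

After line 1: data = {'items': [12, 38], 'count': 2}
After line 2 (append 12 + 38 = 50): data = {'items': [12, 38, 50], 'count': 2}
After line 3 (count = len(items) = 3): data = {'items': [12, 38, 50], 'count': 3}

{'items': [12, 38, 50], 'count': 3}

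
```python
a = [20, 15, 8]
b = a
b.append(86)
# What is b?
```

After line 1: a = [20, 15, 8]
After line 2 (b = a is an alias, same object): a = [20, 15, 8], b = [20, 15, 8]
After line 3 (b.append mutates the shared list): a = [20, 15, 8, 86], b = [20, 15, 8, 86]

[20, 15, 8, 86]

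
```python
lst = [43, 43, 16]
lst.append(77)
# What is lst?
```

[43, 43, 16, 77]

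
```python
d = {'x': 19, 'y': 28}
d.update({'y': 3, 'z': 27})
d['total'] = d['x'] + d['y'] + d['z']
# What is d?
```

After line 1: d = {'x': 19, 'y': 28}
After line 2 (y overwritten, z added): d = {'x': 19, 'y': 3, 'z': 27}
After line 3 (total = 19 + 3 + 27 = 49): d = {'x': 19, 'y': 3, 'z': 27, 'total': 49}

{'x': 19, 'y': 3, 'z': 27, 'total': 49}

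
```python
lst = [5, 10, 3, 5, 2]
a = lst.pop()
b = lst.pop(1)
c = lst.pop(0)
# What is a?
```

After line 1: lst = [5, 10, 3, 5, 2]
After line 2 (pop() -> a = 2): lst = [5, 10, 3, 5]
After line 3 (pop(1) -> b = 10): lst = [5, 3, 5]
After line 4 (pop(0) -> c = 5): lst = [3, 5]

2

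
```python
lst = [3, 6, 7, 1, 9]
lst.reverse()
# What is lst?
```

[9, 1, 7, 6, 3]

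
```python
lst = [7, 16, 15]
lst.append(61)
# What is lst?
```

[7, 16, 15, 61]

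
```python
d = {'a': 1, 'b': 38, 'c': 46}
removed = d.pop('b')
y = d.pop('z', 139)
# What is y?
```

After line 1: d = {'a': 1, 'b': 38, 'c': 46}
After line 2 (pop 'b' returns 38): d = {'a': 1, 'c': 46}, removed = 38
After line 3 (pop 'z' missing, returns default 139): d = {'a': 1, 'c': 46}, y = 139

139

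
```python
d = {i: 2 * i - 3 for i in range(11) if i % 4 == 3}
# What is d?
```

{3: 3, 7: 11}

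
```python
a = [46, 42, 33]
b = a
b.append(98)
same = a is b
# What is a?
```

After line 1: a = [46, 42, 33]
After line 2 (b = a is an alias, same object): a = [46, 42, 33], b = [46, 42, 33]
After line 3 (b.append mutates the shared list): a = [46, 42, 33, 98], b = [46, 42, 33, 98]
After line 4 (same = a is b; same object -> True): same = True

[46, 42, 33, 98]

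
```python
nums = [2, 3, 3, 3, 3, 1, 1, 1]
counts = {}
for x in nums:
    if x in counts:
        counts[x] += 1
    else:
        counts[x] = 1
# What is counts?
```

Initial: counts = {}, nums = [2, 3, 3, 3, 3, 1, 1, 1]
See 2: counts = {2: 1}
See 3: counts = {2: 1, 3: 1}
See 3: counts = {2: 1, 3: 2}
See 3: counts = {2: 1, 3: 3}
See 3: counts = {2: 1, 3: 4}
See 1: counts = {2: 1, 3: 4, 1: 1}
See 1: counts = {2: 1, 3: 4, 1: 2}
See 1: counts = {2: 1, 3: 4, 1: 3}

{2: 1, 3: 4, 1: 3}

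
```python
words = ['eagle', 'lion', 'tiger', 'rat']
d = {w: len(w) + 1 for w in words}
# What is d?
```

{'eagle': 6, 'lion': 5, 'tiger': 6, 'rat': 4}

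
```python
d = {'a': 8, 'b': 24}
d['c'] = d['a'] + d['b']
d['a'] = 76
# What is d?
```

After line 1: d = {'a': 8, 'b': 24}
After line 2 (d['c'] = 8 + 24): d = {'a': 8, 'b': 24, 'c': 32}
After line 3: d = {'a': 76, 'b': 24, 'c': 32}

{'a': 76, 'b': 24, 'c': 32}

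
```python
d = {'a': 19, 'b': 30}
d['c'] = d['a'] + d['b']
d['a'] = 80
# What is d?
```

After line 1: d = {'a': 19, 'b': 30}
After line 2 (d['c'] = 19 + 30): d = {'a': 19, 'b': 30, 'c': 49}
After line 3: d = {'a': 80, 'b': 30, 'c': 49}

{'a': 80, 'b': 30, 'c': 49}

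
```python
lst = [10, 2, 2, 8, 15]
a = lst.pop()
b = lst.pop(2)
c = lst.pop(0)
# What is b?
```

After line 1: lst = [10, 2, 2, 8, 15]
After line 2 (pop() -> a = 15): lst = [10, 2, 2, 8]
After line 3 (pop(2) -> b = 2): lst = [10, 2, 8]
After line 4 (pop(0) -> c = 10): lst = [2, 8]

2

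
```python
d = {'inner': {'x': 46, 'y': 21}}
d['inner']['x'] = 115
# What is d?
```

After line 1: d = {'inner': {'x': 46, 'y': 21}}
After line 2 (inner x overwritten): d = {'inner': {'x': 115, 'y': 21}}

{'inner': {'x': 115, 'y': 21}}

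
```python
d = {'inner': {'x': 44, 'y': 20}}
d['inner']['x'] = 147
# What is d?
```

After line 1: d = {'inner': {'x': 44, 'y': 20}}
After line 2 (inner x overwritten): d = {'inner': {'x': 147, 'y': 20}}

{'inner': {'x': 147, 'y': 20}}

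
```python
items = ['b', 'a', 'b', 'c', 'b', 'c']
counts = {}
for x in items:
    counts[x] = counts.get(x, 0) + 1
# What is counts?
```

Initial: counts = {}, items = ['b', 'a', 'b', 'c', 'b', 'c']
See 'b': counts = {'b': 1}
See 'a': counts = {'b': 1, 'a': 1}
See 'b': counts = {'b': 2, 'a': 1}
See 'c': counts = {'b': 2, 'a': 1, 'c': 1}
See 'b': counts = {'b': 3, 'a': 1, 'c': 1}
See 'c': counts = {'b': 3, 'a': 1, 'c': 2}

{'b': 3, 'a': 1, 'c': 2}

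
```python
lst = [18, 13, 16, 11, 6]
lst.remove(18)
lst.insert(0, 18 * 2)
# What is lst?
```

After line 1: lst = [18, 13, 16, 11, 6]
After line 2 (remove first 18): lst = [13, 16, 11, 6]
After line 3 (insert 36 at index 0): lst = [36, 13, 16, 11, 6]

[36, 13, 16, 11, 6]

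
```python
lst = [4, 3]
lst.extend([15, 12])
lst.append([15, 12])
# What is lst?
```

After line 1: lst = [4, 3]
After line 2 (extend unpacks [15, 12]): lst = [4, 3, 15, 12]
After line 3 (append adds [15, 12] as single element): lst = [4, 3, 15, 12, [15, 12]]

[4, 3, 15, 12, [15, 12]]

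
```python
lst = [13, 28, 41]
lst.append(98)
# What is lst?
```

[13, 28, 41, 98]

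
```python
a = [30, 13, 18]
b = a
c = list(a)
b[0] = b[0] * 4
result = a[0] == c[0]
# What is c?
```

After line 1: a = [30, 13, 18]
After line 2 (b = a, alias): a = [30, 13, 18], b = [30, 13, 18]
After line 3 (c = list(a) is a copy, new object): c = [30, 13, 18]
After line 4 (b[0] = 30 * 4 = 120; mutates shared a/b): a = b = [120, 13, 18], c = [30, 13, 18]
After line 5 (a[0] = 120, c[0] = 30; result = False)

[30, 13, 18]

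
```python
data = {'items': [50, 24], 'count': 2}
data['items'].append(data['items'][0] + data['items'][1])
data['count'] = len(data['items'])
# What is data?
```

After line 1: data = {'items': [50, 24], 'count': 2}
After line 2 (append 50 + 24 = 74): data = {'items': [50, 24, 74], 'count': 2}
After line 3 (count = len(items) = 3): data = {'items': [50, 24, 74], 'count': 3}

{'items': [50, 24, 74], 'count': 3}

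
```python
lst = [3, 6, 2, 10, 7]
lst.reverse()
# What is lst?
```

[7, 10, 2, 6, 3]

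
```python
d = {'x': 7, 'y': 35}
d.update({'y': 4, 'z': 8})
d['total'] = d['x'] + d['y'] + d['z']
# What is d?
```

After line 1: d = {'x': 7, 'y': 35}
After line 2 (y overwritten, z added): d = {'x': 7, 'y': 4, 'z': 8}
After line 3 (total = 7 + 4 + 8 = 19): d = {'x': 7, 'y': 4, 'z': 8, 'total': 19}

{'x': 7, 'y': 4, 'z': 8, 'total': 19}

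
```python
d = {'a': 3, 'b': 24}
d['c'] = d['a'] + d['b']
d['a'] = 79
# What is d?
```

After line 1: d = {'a': 3, 'b': 24}
After line 2 (d['c'] = 3 + 24): d = {'a': 3, 'b': 24, 'c': 27}
After line 3: d = {'a': 79, 'b': 24, 'c': 27}

{'a': 79, 'b': 24, 'c': 27}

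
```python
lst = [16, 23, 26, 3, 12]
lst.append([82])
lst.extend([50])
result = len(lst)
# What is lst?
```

After line 1: lst = [16, 23, 26, 3, 12]
After line 2 (append adds [82] as single element): lst = [16, 23, 26, 3, 12, [82]]
After line 3 (extend unpacks [50], adds 50): lst = [16, 23, 26, 3, 12, [82], 50]
After line 4: result = len(lst) = 7

[16, 23, 26, 3, 12, [82], 50]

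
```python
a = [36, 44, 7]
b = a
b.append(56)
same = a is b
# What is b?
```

After line 1: a = [36, 44, 7]
After line 2 (b = a is an alias, same object): a = [36, 44, 7], b = [36, 44, 7]
After line 3 (b.append mutates the shared list): a = [36, 44, 7, 56], b = [36, 44, 7, 56]
After line 4 (same = a is b; same object -> True): same = True

[36, 44, 7, 56]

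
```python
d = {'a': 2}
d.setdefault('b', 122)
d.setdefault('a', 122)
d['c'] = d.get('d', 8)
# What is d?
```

After line 1: d = {'a': 2}
After line 2 (setdefault adds 'b'=122): d = {'a': 2, 'b': 122}
After line 3 (setdefault 'a' no-op, already exists): d = {'a': 2, 'b': 122}
After line 4 (get('d', 8) returns default since 'd' not in d): d = {'a': 2, 'b': 122, 'c': 8}

{'a': 2, 'b': 122, 'c': 8}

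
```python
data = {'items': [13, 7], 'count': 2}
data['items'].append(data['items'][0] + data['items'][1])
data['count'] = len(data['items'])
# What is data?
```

After line 1: data = {'items': [13, 7], 'count': 2}
After line 2 (append 13 + 7 = 20): data = {'items': [13, 7, 20], 'count': 2}
After line 3 (count = len(items) = 3): data = {'items': [13, 7, 20], 'count': 3}

{'items': [13, 7, 20], 'count': 3}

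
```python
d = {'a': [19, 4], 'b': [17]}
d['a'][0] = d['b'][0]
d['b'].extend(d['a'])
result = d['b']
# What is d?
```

After line 1: d = {'a': [19, 4], 'b': [17]}
After line 2 (a[0] = b[0] = 17): d = {'a': [17, 4], 'b': [17]}
After line 3 (b.extend(a) appends [17, 4]): d = {'a': [17, 4], 'b': [17, 17, 4]}
After line 4: result = d['b'] = [17, 17, 4]

{'a': [17, 4], 'b': [17, 17, 4]}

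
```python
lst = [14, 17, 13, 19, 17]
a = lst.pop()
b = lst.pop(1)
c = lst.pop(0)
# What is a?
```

After line 1: lst = [14, 17, 13, 19, 17]
After line 2 (pop() -> a = 17): lst = [14, 17, 13, 19]
After line 3 (pop(1) -> b = 17): lst = [14, 13, 19]
After line 4 (pop(0) -> c = 14): lst = [13, 19]

17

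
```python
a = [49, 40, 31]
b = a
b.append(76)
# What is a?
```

After line 1: a = [49, 40, 31]
After line 2 (b = a is an alias, same object): a = [49, 40, 31], b = [49, 40, 31]
After line 3 (b.append mutates the shared list): a = [49, 40, 31, 76], b = [49, 40, 31, 76]

[49, 40, 31, 76]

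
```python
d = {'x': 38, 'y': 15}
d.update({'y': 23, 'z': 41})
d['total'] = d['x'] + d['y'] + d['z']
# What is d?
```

After line 1: d = {'x': 38, 'y': 15}
After line 2 (y overwritten, z added): d = {'x': 38, 'y': 23, 'z': 41}
After line 3 (total = 38 + 23 + 41 = 102): d = {'x': 38, 'y': 23, 'z': 41, 'total': 102}

{'x': 38, 'y': 23, 'z': 41, 'total': 102}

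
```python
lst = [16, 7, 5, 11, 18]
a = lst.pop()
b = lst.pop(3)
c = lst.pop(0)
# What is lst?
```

After line 1: lst = [16, 7, 5, 11, 18]
After line 2 (pop() -> a = 18): lst = [16, 7, 5, 11]
After line 3 (pop(3) -> b = 11): lst = [16, 7, 5]
After line 4 (pop(0) -> c = 16): lst = [7, 5]

[7, 5]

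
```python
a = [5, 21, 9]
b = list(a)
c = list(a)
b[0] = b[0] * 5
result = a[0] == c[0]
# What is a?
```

After line 1: a = [5, 21, 9]
After line 2 (b = list(a), copy): a = [5, 21, 9], b = [5, 21, 9]
After line 3 (c = list(a) is a copy, new object): c = [5, 21, 9]
After line 4 (b[0] = 5 * 5 = 25; only b mutates (copy)): a = [5, 21, 9], b = [25, 21, 9], c = [5, 21, 9]
After line 5 (a[0] = 5, c[0] = 5; result = True)

[5, 21, 9]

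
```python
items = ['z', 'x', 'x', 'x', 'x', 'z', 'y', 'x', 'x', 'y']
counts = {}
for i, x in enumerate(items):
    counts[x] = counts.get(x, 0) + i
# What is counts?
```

Initial: counts = {}, items = ['z', 'x', 'x', 'x', 'x', 'z', 'y', 'x', 'x', 'y']
i=0, x='z': counts = {'z': 0}
i=1, x='x': counts = {'z': 0, 'x': 1}
i=2, x='x': counts = {'z': 0, 'x': 3}
i=3, x='x': counts = {'z': 0, 'x': 6}
i=4, x='x': counts = {'z': 0, 'x': 10}
i=5, x='z': counts = {'z': 5, 'x': 10}
i=6, x='y': counts = {'z': 5, 'x': 10, 'y': 6}
i=7, x='x': counts = {'z': 5, 'x': 17, 'y': 6}
i=8, x='x': counts = {'z': 5, 'x': 25, 'y': 6}
i=9, x='y': counts = {'z': 5, 'x': 25, 'y': 15}

{'z': 5, 'x': 25, 'y': 15}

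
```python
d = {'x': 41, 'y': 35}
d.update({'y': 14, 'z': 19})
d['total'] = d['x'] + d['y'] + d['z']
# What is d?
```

After line 1: d = {'x': 41, 'y': 35}
After line 2 (y overwritten, z added): d = {'x': 41, 'y': 14, 'z': 19}
After line 3 (total = 41 + 14 + 19 = 74): d = {'x': 41, 'y': 14, 'z': 19, 'total': 74}

{'x': 41, 'y': 14, 'z': 19, 'total': 74}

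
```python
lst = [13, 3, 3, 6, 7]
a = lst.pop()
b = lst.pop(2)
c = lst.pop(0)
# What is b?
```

After line 1: lst = [13, 3, 3, 6, 7]
After line 2 (pop() -> a = 7): lst = [13, 3, 3, 6]
After line 3 (pop(2) -> b = 3): lst = [13, 3, 6]
After line 4 (pop(0) -> c = 13): lst = [3, 6]

3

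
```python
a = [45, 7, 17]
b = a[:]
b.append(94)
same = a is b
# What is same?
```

After line 1: a = [45, 7, 17]
After line 2 (b = a[:] is a shallow copy, new object): a = [45, 7, 17], b = [45, 7, 17]
After line 3 (append only mutates b): a = [45, 7, 17], b = [45, 7, 17, 94]
After line 4 (same = a is b; different objects -> False): same = False

False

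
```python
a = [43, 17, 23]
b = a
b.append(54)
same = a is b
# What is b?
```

After line 1: a = [43, 17, 23]
After line 2 (b = a is an alias, same object): a = [43, 17, 23], b = [43, 17, 23]
After line 3 (b.append mutates the shared list): a = [43, 17, 23, 54], b = [43, 17, 23, 54]
After line 4 (same = a is b; same object -> True): same = True

[43, 17, 23, 54]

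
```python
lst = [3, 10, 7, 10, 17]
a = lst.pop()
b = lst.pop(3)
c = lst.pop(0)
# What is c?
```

After line 1: lst = [3, 10, 7, 10, 17]
After line 2 (pop() -> a = 17): lst = [3, 10, 7, 10]
After line 3 (pop(3) -> b = 10): lst = [3, 10, 7]
After line 4 (pop(0) -> c = 3): lst = [10, 7]

3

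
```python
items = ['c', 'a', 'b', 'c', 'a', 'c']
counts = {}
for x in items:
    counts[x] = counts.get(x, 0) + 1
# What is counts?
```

Initial: counts = {}, items = ['c', 'a', 'b', 'c', 'a', 'c']
See 'c': counts = {'c': 1}
See 'a': counts = {'c': 1, 'a': 1}
See 'b': counts = {'c': 1, 'a': 1, 'b': 1}
See 'c': counts = {'c': 2, 'a': 1, 'b': 1}
See 'a': counts = {'c': 2, 'a': 2, 'b': 1}
See 'c': counts = {'c': 3, 'a': 2, 'b': 1}

{'c': 3, 'a': 2, 'b': 1}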